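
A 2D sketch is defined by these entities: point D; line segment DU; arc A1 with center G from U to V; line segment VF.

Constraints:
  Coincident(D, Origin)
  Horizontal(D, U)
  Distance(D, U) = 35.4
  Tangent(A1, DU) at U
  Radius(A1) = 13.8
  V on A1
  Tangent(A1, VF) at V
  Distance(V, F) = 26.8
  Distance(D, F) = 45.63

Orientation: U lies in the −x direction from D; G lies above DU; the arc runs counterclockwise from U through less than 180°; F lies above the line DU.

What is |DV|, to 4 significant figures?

25.53

D is at the origin; D and U share the same y with |DU| = 35.4 and U on the −x side, so U = (-35.40, 0.000). The tangent condition forces GU to be normal to DU, so G = U + (0, 13.8) = (-35.40, 13.80). Since GV ⟂ VF (tangency), |GF| = √(13.8² + 26.8²) = 30.14 regardless of where V sits on A1. So F lies on both circle(D, 45.63) and circle(G, 30.14); the above-DU intersection is F = (-21.22, 40.40). V is the foot of the tangent from F: V = (-21.60, 13.60).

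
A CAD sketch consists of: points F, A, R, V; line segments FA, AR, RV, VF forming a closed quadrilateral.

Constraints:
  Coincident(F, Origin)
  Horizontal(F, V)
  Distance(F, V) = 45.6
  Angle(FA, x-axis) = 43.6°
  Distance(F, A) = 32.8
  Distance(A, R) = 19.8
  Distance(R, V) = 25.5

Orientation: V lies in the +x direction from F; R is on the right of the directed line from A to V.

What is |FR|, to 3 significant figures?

20.5

F is at the origin; FV is horizontal with |FV| = 45.6 and V in +x, so V = (45.6, 0). FA runs at 43.6° with |FA| = 32.8, so A = (23.8, 22.6). R is determined by |AR| = 19.8 and |RV| = 25.5 together: it lies at the intersection of circle(A, 19.8) and circle(V, 25.5). With |AV| = 31.4, the foot of the radical line on AV is 11.6 from A and the perpendicular offset is √(19.8² − 11.6²) = 16.0. Taking the right-of-AV solution: R = (20.3, 3.12).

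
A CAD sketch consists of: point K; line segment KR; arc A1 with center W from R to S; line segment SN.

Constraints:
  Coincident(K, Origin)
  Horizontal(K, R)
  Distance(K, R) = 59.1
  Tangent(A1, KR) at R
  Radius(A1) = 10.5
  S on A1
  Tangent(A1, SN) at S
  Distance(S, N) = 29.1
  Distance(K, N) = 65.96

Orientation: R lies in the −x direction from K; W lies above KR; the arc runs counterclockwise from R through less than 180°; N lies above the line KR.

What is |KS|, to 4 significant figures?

50.05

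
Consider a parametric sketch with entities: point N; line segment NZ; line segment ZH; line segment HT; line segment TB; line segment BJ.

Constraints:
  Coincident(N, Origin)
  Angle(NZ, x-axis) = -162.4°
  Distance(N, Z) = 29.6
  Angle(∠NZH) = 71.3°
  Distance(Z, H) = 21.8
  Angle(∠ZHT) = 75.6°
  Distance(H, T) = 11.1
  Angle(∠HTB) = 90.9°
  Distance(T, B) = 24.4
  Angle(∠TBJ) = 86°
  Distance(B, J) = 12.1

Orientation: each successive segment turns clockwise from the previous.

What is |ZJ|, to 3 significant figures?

6.57

N is at the origin; NZ runs at -162.4° with length 29.6, so Z = (-28.2, -8.95). ∠NZH = 71.3° gives ZH at 88.9° from the x-axis; with |ZH| = 21.8, H = (-27.8, 12.8). ∠ZHT = 75.6° gives HT at -15.5° from the x-axis; with |HT| = 11.1, T = (-17.1, 9.88). ∠HTB = 90.9° gives TB at -105° from the x-axis; with |TB| = 24.4, B = (-23.3, -13.7). ∠TBJ = 86.0° gives BJ at 161° from the x-axis; with |BJ| = 12.1, J = (-34.7, -9.87). Then |ZJ| = |J − Z| = 6.57.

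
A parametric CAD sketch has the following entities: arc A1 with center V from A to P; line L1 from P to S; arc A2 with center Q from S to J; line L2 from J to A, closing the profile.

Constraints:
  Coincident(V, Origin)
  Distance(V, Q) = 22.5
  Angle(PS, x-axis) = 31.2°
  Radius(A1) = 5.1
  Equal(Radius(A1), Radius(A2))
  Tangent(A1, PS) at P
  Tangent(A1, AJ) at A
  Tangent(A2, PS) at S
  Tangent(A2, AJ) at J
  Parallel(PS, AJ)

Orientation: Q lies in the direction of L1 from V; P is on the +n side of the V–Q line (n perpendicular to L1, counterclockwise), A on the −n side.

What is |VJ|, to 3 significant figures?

23.1

Tangency of A1 to both parallel lines with radius 5.1 puts P and A at V ± 5.1·n: P = (-2.64, 4.36), A = (2.64, -4.36). Equal radii place S and J the same way about Q: S = Q + 5.1·n = (16.6, 16.0), J = Q − 5.1·n = (21.9, 7.29). Then |VJ| = |J − V| = 23.1.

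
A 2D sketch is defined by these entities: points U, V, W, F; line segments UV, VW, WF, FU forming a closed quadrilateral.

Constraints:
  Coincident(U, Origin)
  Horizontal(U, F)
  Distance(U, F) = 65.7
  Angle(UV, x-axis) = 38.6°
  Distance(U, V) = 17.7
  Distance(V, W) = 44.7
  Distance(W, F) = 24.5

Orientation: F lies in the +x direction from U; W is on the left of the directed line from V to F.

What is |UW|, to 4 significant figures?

61.36

U is at the origin; U and F share the same y with |UF| = 65.7 and F in +x, so F = (65.7, 0). UV runs at 38.6° with |UV| = 17.7, so V = (13.83, 11.04). W is determined by |VW| = 44.7 and |WF| = 24.5 together: it lies at the intersection of circle(V, 44.7) and circle(F, 24.5). With |VF| = 53.03, the foot of the radical line on VF is 39.69 from V and the perpendicular offset is √(44.7² − 39.69²) = 20.55. Taking the left-of-VF solution: W = (56.94, 22.88).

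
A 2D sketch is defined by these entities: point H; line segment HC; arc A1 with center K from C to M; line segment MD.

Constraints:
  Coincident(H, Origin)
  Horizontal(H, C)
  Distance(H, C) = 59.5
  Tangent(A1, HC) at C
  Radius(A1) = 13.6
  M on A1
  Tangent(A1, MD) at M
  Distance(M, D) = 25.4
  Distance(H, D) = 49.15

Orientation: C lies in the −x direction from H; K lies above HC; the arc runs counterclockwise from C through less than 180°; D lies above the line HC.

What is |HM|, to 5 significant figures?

47.664

H is at the origin; HC is horizontal with |HC| = 59.5 and C on the −x side, so C = (-59.500, 0.0000). Since A1 is tangent to HC there, KC ⟂ HC, so K = C + (0, 13.6) = (-59.500, 13.600). Since KM ⟂ MD (tangency), |KD| = √(13.6² + 25.4²) = 28.812 regardless of where M sits on A1. So D lies on both circle(H, 49.15) and circle(K, 28.812); the above-HC intersection is D = (-37.318, 31.986). M is the foot of the tangent from D: M = (-46.906, 8.4658).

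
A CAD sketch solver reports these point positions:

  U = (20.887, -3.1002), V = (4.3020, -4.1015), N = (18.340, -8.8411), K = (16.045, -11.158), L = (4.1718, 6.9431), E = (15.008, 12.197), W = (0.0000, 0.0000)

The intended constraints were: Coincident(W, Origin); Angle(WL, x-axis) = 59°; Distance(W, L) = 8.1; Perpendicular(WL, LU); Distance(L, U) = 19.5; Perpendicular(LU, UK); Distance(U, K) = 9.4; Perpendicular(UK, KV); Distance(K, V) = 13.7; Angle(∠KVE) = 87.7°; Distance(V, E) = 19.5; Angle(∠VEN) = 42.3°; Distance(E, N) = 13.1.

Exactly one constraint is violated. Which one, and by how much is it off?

Distance(E, N) = 13.1 — off by 8.20.

W = (0.00, 0.00) ✓; WL at 59.00° ✓; |WL| = 8.100 ✓; ∠(WL, LU) = 90.00° ✓; |LU| = 19.50 ✓; ∠(LU, UK) = 90.00° ✓; |UK| = 9.401 ✓; ∠(UK, KV) = 90.00° ✓; |KV| = 13.70 ✓; ∠KVE = 87.70° ✓; |VE| = 19.50 ✓; ∠VEN = 42.30° ✓; |EN| = 21.30 ✗.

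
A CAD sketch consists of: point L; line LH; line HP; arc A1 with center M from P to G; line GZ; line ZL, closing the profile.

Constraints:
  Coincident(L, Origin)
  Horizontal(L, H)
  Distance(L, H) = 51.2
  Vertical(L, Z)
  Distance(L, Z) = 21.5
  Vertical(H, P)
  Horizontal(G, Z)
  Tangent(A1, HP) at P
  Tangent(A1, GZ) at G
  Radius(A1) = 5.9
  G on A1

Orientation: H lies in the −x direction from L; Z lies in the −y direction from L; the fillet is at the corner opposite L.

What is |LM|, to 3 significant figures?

47.9

L is at the origin; LH is horizontal with |LH| = 51.2 and H on the −x side, so H = (-51.2, 0.00). L and Z share the same x with |LZ| = 21.5 and Z on the −y side, so Z = (0.00, -21.5). The virtual corner opposite L is at (-51.2, -21.5). A1 meets HP tangentially, so MP is at right angles to HP and the tangent condition forces MG to be normal to GZ, with radius 5.9, so the center M sits 5.9 in from both sides at M = (-45.3, -15.6). Then |LM| = |M − L| = 47.9.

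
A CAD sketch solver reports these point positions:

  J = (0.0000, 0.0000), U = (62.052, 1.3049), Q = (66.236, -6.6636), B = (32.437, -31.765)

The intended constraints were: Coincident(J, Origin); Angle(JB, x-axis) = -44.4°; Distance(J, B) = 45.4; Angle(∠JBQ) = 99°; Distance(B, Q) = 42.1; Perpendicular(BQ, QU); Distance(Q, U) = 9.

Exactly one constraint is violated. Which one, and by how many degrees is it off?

Perpendicular(BQ, QU) — off by 8.90°.

J = (0.00, 0.00) ✓; JB at -44.40° ✓; |JB| = 45.40 ✓; ∠JBQ = 99.00° ✓; |BQ| = 42.10 ✓; ∠(BQ, QU) = 81.10° ✗; |QU| = 9.000 ✓.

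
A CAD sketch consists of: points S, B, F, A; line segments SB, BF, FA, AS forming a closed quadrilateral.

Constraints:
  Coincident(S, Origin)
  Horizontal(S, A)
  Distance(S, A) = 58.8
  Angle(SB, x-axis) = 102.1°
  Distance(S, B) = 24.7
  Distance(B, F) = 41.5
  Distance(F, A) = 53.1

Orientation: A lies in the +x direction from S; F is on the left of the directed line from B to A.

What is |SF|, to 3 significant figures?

54.5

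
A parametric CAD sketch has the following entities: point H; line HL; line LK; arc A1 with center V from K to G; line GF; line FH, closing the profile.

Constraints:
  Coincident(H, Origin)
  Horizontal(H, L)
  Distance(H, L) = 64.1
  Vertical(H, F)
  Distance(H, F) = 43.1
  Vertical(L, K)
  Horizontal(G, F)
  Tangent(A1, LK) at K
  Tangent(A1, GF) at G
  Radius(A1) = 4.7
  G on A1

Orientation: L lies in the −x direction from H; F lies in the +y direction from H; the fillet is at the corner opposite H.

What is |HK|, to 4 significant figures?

74.72

H is at the origin; H and L share the same y with |HL| = 64.1 and L on the −x side, so L = (-64.10, 0.000). HF is vertical with |HF| = 43.1 and F on the +y side, so F = (0.000, 43.10). The virtual corner opposite H is at (-64.10, 43.10). Tangency of A1 to LK means the radius VK is perpendicular to LK and since A1 is tangent to GF there, VG ⟂ GF, with radius 4.7, so the center V sits 4.7 in from both sides at V = (-59.40, 38.40). That places the tangent points at K = (-64.10, 38.40) on LK and G = (-59.40, 43.10) on GF. Then |HK| = |K − H| = 74.72.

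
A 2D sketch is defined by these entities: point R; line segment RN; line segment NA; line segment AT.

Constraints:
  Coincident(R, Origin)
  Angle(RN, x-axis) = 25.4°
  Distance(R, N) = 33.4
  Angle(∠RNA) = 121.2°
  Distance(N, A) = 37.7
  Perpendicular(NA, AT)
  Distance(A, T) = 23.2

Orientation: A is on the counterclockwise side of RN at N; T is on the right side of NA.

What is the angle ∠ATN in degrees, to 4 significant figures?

58.39°

∠RNA = 121.2°, so NA runs at 25.4° + (180° − 121.2°) = 84.20° from the x-axis; with |NA| = 37.7, A = N + 37.7·(cos 84.20°, sin 84.20°) = (33.98, 51.83). The perpendicularity gives AT at right angles to NA; with |AT| = 23.2 on the right of NA, T = A + 23.2·(0.9949, -0.1011) = (57.06, 49.49). Then cos ∠ATN = TA·TN / (|TA||TN|), giving 58.39°.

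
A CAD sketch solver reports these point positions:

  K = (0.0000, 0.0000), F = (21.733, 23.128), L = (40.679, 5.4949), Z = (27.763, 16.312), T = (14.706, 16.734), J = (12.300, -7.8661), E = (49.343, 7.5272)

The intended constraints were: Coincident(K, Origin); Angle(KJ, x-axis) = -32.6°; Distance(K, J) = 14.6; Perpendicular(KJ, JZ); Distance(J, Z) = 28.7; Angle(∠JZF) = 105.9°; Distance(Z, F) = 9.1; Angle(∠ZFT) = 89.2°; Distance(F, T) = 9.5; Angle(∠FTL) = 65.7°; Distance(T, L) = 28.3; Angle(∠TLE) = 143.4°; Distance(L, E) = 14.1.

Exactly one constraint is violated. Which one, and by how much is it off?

Distance(L, E) = 14.1 — off by 5.20.

K = (0.00, 0.00) ✓; KJ at -32.60° ✓; |KJ| = 14.60 ✓; ∠(KJ, JZ) = 90.00° ✓; |JZ| = 28.70 ✓; ∠JZF = 105.9° ✓; |ZF| = 9.100 ✓; ∠ZFT = 89.20° ✓; |FT| = 9.501 ✓; ∠FTL = 65.70° ✓; |TL| = 28.30 ✓; ∠TLE = 143.4° ✓; |LE| = 8.899 ✗.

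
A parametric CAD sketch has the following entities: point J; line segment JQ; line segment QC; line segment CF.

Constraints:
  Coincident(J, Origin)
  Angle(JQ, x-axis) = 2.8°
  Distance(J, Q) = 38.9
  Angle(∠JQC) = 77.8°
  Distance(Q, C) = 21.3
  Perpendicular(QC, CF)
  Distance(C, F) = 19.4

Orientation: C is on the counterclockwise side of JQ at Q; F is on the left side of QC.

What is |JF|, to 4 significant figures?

22.76

J is at the origin; JQ runs at 2.8° with length 38.9, so Q = 38.9·(cos 2.8°, sin 2.8°) = (38.85, 1.900). ∠JQC = 77.8°, so QC runs at 2.8° + (180° − 77.8°) = 105.0° from the x-axis; with |QC| = 21.3, C = Q + 21.3·(cos 105.0°, sin 105.0°) = (33.34, 22.47). QC ⟂ CF; with |CF| = 19.4 on the left of QC, F = C + 19.4·(-0.9659, -0.2588) = (14.60, 17.45). Then |JF| = |F − J| = 22.76.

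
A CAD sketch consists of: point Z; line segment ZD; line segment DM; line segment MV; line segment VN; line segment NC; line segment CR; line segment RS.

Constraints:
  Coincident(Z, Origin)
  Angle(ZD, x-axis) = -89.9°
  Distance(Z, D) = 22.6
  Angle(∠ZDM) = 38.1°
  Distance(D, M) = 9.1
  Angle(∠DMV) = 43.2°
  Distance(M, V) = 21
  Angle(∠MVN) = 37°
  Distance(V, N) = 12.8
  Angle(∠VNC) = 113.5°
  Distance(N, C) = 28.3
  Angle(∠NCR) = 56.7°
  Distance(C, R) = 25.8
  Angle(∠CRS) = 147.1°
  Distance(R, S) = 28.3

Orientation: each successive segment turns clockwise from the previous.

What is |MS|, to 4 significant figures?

40.24

Z is at the origin; ZD runs at -89.9° with length 22.6, so D = (0.03944, -22.60). ∠ZDM = 38.1° gives DM at 128.2° from the x-axis; with |DM| = 9.1, M = (-5.588, -15.45). ∠DMV = 43.2° gives MV at -8.600° from the x-axis; with |MV| = 21.0, V = (15.18, -18.59). ∠MVN = 37.0° gives VN at -151.6° from the x-axis; with |VN| = 12.8, N = (3.916, -24.68). ∠VNC = 113.5° gives NC at 141.9° from the x-axis; with |NC| = 28.3, C = (-18.35, -7.215). ∠NCR = 56.7° gives CR at 18.60° from the x-axis; with |CR| = 25.8, R = (6.098, 1.014). ∠CRS = 147.1° gives RS at -14.30° from the x-axis; with |RS| = 28.3, S = (33.52, -5.976). Then |MS| = |S − M| = 40.24.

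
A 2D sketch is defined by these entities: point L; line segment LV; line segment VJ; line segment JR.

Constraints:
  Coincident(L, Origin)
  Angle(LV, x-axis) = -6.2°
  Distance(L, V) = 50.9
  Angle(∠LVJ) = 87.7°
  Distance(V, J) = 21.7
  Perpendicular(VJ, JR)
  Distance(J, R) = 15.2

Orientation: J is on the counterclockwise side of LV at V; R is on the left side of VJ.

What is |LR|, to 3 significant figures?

40.7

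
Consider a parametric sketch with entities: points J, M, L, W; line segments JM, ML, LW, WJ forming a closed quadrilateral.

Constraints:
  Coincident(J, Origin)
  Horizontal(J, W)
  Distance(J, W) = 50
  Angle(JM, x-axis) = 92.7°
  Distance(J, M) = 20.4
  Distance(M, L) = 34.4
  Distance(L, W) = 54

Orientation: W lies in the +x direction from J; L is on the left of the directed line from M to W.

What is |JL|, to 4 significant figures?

51.03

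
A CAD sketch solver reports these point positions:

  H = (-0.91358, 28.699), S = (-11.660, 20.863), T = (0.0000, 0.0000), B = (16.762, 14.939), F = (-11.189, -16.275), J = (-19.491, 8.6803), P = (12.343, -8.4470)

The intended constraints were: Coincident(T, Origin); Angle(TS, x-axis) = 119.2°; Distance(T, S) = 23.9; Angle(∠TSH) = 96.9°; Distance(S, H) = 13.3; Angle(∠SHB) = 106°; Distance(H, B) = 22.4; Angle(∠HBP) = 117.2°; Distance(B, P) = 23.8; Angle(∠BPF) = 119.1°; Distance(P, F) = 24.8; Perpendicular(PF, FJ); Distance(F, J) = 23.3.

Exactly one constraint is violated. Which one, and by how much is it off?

Distance(F, J) = 23.3 — off by 3.00.

T = (0.00, 0.00) ✓; TS at 119.2° ✓; |TS| = 23.90 ✓; ∠TSH = 96.90° ✓; |SH| = 13.30 ✓; ∠SHB = 106.0° ✓; |HB| = 22.40 ✓; ∠HBP = 117.2° ✓; |BP| = 23.80 ✓; ∠BPF = 119.1° ✓; |PF| = 24.80 ✓; ∠(PF, FJ) = 90.00° ✓; |FJ| = 26.30 ✗.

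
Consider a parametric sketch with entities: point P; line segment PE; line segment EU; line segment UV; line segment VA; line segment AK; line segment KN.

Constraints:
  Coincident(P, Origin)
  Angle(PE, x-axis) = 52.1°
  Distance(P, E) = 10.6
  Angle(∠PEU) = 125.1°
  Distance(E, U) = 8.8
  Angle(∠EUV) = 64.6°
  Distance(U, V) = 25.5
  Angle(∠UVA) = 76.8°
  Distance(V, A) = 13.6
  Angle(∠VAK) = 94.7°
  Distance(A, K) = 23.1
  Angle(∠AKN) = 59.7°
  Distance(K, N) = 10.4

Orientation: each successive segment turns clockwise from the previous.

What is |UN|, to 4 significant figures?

6.304

∠VAK = 94.7° gives AK at 53.30° from the x-axis; with |AK| = 23.1, K = (6.855, 12.98). ∠AKN = 59.7° gives KN at -67.00° from the x-axis; with |KN| = 10.4, N = (10.92, 3.403). Then |UN| = |N − U| = 6.304.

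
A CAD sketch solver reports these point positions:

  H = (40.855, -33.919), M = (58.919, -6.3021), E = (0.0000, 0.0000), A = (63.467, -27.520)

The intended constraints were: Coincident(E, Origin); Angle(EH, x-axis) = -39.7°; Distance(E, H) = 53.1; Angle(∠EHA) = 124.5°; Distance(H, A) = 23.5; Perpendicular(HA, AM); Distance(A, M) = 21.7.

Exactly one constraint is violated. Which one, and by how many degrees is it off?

Perpendicular(HA, AM) — off by 3.70°.

E = (0.00, 0.00) ✓; EH at -39.70° ✓; |EH| = 53.10 ✓; ∠EHA = 124.5° ✓; |HA| = 23.50 ✓; ∠(HA, AM) = 86.30° ✗; |AM| = 21.70 ✓.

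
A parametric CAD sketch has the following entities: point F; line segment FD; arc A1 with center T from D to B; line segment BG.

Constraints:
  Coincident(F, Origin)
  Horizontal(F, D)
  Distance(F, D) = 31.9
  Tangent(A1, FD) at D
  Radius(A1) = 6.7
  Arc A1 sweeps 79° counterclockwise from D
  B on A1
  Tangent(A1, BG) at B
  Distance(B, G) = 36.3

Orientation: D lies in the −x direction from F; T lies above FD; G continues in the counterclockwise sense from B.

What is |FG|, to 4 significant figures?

44.99

F is at the origin; FD is horizontal with |FD| = 31.9 and D on the −x side, so D = (-31.90, 0.000). Since A1 is tangent to FD there, TD ⟂ FD, so T = D + (0, 6.7) = (-31.90, 6.700). On A1, D sits at bearing -90° from T; a 79° counterclockwise sweep puts B at bearing -11°, so B = T + 6.7·(cos -11°, sin -11°) = (-25.32, 5.422). The tangent condition forces TB to be normal to BG, so BG runs along (−sin -11°, cos -11°); with |BG| = 36.3, G = (-18.40, 41.05). Then |FG| = |G − F| = 44.99.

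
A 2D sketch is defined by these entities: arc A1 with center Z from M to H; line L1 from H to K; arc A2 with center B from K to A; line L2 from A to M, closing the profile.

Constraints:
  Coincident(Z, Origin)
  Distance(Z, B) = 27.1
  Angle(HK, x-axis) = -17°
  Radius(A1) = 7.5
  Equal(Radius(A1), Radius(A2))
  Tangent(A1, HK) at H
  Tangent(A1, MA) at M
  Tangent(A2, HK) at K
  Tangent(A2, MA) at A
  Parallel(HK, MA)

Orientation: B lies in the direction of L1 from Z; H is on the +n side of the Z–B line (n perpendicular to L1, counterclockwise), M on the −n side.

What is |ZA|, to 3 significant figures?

28.1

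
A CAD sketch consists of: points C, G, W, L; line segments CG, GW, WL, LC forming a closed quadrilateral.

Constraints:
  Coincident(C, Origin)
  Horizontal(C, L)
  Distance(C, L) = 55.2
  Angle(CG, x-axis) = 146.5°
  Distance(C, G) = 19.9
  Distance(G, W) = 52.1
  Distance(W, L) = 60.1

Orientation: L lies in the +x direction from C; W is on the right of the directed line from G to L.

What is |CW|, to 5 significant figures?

36.223

C is at the origin; C and L share the same y with |CL| = 55.2 and L in +x, so L = (55.2, 0). CG runs at 146.5° with |CG| = 19.9, so G = (-16.594, 10.984). W is determined by |GW| = 52.1 and |WL| = 60.1 together: it lies at the intersection of circle(G, 52.1) and circle(L, 60.1). With |GL| = 72.630, the foot of the radical line on GL is 30.136 from G and the perpendicular offset is √(52.1² − 30.136²) = 42.500. Taking the right-of-GL solution: W = (6.7675, -35.585).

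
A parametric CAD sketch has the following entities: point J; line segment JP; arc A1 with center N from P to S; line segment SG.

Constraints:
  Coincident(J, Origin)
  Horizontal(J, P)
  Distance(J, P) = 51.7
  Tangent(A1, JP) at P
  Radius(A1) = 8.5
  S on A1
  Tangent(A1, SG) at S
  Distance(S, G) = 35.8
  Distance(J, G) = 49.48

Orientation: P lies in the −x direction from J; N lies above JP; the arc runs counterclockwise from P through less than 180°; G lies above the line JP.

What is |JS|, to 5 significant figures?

44.115

Checks: |NS| = 8.500 ✓; ∠(NS, SG) = 90.00° ✓; |SG| = 35.80 ✓; |JG| = 49.48 ✓.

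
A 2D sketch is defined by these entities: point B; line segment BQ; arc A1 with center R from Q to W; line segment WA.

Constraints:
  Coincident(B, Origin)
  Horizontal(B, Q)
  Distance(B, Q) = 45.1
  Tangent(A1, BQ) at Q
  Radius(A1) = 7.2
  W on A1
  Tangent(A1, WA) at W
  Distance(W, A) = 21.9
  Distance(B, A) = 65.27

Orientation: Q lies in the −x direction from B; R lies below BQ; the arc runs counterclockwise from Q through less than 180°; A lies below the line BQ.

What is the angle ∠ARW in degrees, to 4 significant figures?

71.80°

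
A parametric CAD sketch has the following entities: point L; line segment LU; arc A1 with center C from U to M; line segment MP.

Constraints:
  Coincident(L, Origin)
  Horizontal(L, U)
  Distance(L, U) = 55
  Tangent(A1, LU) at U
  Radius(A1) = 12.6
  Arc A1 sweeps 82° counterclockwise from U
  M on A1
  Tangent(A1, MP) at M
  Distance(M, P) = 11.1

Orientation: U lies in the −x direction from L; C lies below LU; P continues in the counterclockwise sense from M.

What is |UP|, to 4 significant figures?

25.95

L is at the origin; L and U share the same y with |LU| = 55.0 and U on the −x side, so U = (-55.00, 0.000). Tangency of A1 to LU means the radius CU is perpendicular to LU, so C = U + (0, -12.6) = (-55.00, -12.60). On A1, U sits at bearing 90° from C; an 82° counterclockwise sweep puts M at bearing 172°, so M = C + 12.6·(cos 172°, sin 172°) = (-67.48, -10.85). The tangent condition forces CM to be normal to MP, so MP runs along (−sin 172°, cos 172°); with |MP| = 11.1, P = (-69.02, -21.84). Then |UP| = |P − U| = 25.95.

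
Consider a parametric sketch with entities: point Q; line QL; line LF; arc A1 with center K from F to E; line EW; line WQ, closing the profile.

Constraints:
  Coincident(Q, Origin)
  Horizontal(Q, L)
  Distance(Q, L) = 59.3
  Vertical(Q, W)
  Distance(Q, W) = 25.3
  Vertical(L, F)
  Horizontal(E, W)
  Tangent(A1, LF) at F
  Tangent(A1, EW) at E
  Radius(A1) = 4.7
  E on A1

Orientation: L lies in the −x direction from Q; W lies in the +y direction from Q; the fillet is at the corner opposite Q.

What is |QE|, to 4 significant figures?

60.18

Q is at the origin; Q and L share the same y with |QL| = 59.3 and L on the −x side, so L = (-59.30, 0.000). QW is vertical with |QW| = 25.3 and W on the +y side, so W = (0.000, 25.30). The virtual corner opposite Q is at (-59.30, 25.30). Since A1 is tangent to LF there, KF ⟂ LF and since A1 is tangent to EW there, KE ⟂ EW, with radius 4.7, so the center K sits 4.7 in from both sides at K = (-54.60, 20.60). That places the tangent points at F = (-59.30, 20.60) on LF and E = (-54.60, 25.30) on EW. Then |QE| = |E − Q| = 60.18.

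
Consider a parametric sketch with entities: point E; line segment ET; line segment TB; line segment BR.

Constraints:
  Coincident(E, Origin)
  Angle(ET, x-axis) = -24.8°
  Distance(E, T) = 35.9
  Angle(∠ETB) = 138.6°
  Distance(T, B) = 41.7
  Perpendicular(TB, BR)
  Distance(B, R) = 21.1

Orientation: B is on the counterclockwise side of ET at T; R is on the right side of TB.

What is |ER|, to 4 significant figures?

81.98

E is at the origin; ET runs at -24.8° with length 35.9, so T = 35.9·(cos -24.8°, sin -24.8°) = (32.59, -15.06). ∠ETB = 138.6°, so TB runs at -24.8° + (180° − 138.6°) = 16.60° from the x-axis; with |TB| = 41.7, B = T + 41.7·(cos 16.60°, sin 16.60°) = (72.55, -3.145). TB ⟂ BR; with |BR| = 21.1 on the right of TB, R = B + 21.1·(0.2857, -0.9583) = (78.58, -23.37). Then |ER| = |R − E| = 81.98.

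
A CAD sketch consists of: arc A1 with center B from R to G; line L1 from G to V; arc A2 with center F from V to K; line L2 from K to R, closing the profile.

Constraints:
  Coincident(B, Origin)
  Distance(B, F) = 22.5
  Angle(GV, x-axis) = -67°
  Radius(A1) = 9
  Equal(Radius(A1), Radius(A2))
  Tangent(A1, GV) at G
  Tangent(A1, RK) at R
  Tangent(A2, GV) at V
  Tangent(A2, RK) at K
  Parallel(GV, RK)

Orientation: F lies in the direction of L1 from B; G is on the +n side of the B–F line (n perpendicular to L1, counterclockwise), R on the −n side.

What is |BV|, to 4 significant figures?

24.23

Tangency of A1 to both parallel lines with radius 9.0 puts G and R at B ± 9.0·n: G = (8.285, 3.517), R = (-8.285, -3.517). Equal radii place V and K the same way about F: V = F + 9.0·n = (17.08, -17.19), K = F − 9.0·n = (0.5069, -24.23). Then |BV| = |V − B| = 24.23.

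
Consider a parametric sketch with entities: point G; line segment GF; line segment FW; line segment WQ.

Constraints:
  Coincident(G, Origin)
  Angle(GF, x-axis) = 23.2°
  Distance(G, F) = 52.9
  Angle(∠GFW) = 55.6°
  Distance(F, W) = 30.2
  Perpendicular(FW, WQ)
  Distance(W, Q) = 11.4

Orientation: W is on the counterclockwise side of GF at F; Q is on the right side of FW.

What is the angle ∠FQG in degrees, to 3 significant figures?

69.0°

G is at the origin; GF runs at 23.2° with length 52.9, so F = 52.9·(cos 23.2°, sin 23.2°) = (48.6, 20.8). ∠GFW = 55.6°, so FW runs at 23.2° + (180° − 55.6°) = 148° from the x-axis; with |FW| = 30.2, W = F + 30.2·(cos 148°, sin 148°) = (23.1, 37.0). FW is perpendicular to WQ; with |WQ| = 11.4 on the right of FW, Q = W + 11.4·(0.536, 0.844) = (29.2, 46.6). Then cos ∠FQG = QF·QG / (|QF||QG|), giving 69.0°.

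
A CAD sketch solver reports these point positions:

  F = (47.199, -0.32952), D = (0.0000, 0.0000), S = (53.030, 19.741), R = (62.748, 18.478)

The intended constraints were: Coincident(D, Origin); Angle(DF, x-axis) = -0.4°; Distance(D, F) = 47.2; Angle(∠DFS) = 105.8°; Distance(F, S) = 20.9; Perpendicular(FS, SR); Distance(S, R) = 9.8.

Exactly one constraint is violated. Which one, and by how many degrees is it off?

Perpendicular(FS, SR) — off by 8.79°.

D = (0.00, 0.00) ✓; DF at -0.4000° ✓; |DF| = 47.20 ✓; ∠DFS = 105.8° ✓; |FS| = 20.90 ✓; ∠(FS, SR) = 81.21° ✗; |SR| = 9.800 ✓.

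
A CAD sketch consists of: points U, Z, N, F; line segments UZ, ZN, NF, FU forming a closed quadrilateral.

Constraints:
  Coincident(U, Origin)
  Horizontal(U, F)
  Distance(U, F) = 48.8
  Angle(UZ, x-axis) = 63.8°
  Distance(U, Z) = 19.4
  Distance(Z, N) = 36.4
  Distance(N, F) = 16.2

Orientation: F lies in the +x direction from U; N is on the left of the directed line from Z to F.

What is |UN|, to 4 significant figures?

47.60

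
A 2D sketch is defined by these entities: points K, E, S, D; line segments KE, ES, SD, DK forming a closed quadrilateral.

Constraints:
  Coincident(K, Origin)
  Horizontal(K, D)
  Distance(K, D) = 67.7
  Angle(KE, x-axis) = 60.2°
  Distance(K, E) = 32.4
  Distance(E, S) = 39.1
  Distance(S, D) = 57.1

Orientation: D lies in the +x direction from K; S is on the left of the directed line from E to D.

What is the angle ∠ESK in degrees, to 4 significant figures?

9.408°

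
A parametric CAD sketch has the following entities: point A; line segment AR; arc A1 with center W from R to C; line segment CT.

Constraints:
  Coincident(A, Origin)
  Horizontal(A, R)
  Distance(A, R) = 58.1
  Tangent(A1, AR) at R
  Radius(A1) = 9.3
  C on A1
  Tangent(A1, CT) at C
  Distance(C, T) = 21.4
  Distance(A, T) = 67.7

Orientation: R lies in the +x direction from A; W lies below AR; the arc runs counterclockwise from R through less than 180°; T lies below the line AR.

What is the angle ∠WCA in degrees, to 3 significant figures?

138°

Checks: A = (0.00, 0.00) ✓; ∠(WR, RA) = 90.00° ✓; |WC| = 9.300 ✓; ∠(WC, CT) = 90.00° ✓; |CT| = 21.40 ✓; |AT| = 67.70 ✓.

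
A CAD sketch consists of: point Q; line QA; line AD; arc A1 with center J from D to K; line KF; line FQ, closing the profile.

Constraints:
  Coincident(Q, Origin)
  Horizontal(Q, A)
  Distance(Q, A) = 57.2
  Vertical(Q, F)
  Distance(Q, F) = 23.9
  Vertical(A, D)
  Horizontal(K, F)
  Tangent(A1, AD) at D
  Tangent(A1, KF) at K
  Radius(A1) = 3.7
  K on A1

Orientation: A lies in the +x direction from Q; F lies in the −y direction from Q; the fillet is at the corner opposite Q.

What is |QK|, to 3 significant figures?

58.6

The virtual corner opposite Q is at (57.2, -23.9). Since A1 is tangent to AD there, JD ⟂ AD and the tangent condition forces JK to be normal to KF, with radius 3.7, so the center J sits 3.7 in from both sides at J = (53.5, -20.2). That places the tangent points at D = (57.2, -20.2) on AD and K = (53.5, -23.9) on KF. Then |QK| = |K − Q| = 58.6.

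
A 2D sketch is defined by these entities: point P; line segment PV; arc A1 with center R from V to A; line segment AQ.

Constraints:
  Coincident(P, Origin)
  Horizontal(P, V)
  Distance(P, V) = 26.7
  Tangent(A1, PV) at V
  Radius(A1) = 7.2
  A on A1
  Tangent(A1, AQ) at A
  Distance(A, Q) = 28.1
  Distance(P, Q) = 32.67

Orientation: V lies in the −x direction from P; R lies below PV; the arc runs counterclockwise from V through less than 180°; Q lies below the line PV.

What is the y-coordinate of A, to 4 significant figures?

-12.64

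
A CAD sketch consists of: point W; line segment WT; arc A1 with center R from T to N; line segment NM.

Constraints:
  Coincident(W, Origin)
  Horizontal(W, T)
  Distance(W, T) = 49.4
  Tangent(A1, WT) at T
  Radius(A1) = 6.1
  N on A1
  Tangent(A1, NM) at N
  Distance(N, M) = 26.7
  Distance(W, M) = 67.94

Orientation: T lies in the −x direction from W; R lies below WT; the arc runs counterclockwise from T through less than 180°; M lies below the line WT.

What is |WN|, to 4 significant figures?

55.62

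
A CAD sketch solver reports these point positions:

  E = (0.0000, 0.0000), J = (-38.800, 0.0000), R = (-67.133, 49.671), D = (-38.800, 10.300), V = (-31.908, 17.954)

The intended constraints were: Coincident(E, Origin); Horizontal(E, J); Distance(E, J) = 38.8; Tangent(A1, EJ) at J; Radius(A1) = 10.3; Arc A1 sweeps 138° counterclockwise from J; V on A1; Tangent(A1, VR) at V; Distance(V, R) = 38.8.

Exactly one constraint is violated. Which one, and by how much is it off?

Distance(V, R) = 38.8 — off by 8.60.

E = (0.00, 0.00) ✓; E.y = 0.00, J.y = 0.00 ✓; |EJ| = 38.80 ✓; ∠(DJ, JE) = 90.00° ✓; |DJ| = 10.30 ✓; bearing(D→V) − bearing(D→J) = 138.0° ✓; |DV| = 10.30 ✓; ∠(DV, VR) = 90.00° ✓; |VR| = 47.40 ✗.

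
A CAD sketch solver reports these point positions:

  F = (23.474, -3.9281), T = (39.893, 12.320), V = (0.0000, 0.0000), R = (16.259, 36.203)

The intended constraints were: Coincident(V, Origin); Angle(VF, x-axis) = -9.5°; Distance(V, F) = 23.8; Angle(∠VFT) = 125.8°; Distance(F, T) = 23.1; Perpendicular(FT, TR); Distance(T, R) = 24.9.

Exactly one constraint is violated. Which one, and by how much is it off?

Distance(T, R) = 24.9 — off by 8.70.

V = (0.00, 0.00) ✓; VF at -9.500° ✓; |VF| = 23.80 ✓; ∠VFT = 125.8° ✓; |FT| = 23.10 ✓; ∠(FT, TR) = 90.00° ✓; |TR| = 33.60 ✗.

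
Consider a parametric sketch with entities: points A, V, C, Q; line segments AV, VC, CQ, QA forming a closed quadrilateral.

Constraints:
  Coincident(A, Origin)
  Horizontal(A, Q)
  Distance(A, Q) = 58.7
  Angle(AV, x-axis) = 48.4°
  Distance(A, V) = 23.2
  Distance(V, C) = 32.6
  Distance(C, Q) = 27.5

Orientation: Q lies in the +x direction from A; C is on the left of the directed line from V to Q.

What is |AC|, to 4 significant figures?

53.30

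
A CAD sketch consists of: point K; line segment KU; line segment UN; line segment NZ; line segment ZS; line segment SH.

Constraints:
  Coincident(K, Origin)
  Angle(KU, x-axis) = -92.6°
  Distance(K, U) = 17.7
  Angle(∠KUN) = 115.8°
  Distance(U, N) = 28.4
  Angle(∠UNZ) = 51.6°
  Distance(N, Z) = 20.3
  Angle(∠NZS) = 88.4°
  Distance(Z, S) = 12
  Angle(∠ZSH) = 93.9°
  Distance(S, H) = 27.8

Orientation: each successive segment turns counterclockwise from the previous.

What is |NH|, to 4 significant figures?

15.26

K is at the origin; KU runs at -92.6° with length 17.7, so U = (-0.8029, -17.68). ∠KUN = 115.8° gives UN at -28.40° from the x-axis; with |UN| = 28.4, N = (24.18, -31.19). ∠UNZ = 51.6° gives NZ at 100.0° from the x-axis; with |NZ| = 20.3, Z = (20.65, -11.20). ∠NZS = 88.4° gives ZS at -168.4° from the x-axis; with |ZS| = 12.0, S = (8.899, -13.61). ∠ZSH = 93.9° gives SH at -82.30° from the x-axis; with |SH| = 27.8, H = (12.62, -41.16). Then |NH| = |H − N| = 15.26.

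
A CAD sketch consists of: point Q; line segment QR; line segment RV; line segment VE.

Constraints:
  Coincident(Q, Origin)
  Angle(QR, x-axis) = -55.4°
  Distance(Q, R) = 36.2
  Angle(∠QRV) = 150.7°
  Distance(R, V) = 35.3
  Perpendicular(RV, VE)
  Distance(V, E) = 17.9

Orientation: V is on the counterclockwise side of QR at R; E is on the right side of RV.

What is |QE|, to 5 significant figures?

75.762

Q is at the origin; QR runs at -55.4° with length 36.2, so R = 36.2·(cos -55.4°, sin -55.4°) = (20.556, -29.798). ∠QRV = 150.7°, so RV runs at -55.4° + (180° − 150.7°) = -26.100° from the x-axis; with |RV| = 35.3, V = R + 35.3·(cos -26.100°, sin -26.100°) = (52.256, -45.327). RV ⟂ VE; with |VE| = 17.9 on the right of RV, E = V + 17.9·(-0.43994, -0.89803) = (44.381, -61.402). Then |QE| = |E − Q| = 75.762.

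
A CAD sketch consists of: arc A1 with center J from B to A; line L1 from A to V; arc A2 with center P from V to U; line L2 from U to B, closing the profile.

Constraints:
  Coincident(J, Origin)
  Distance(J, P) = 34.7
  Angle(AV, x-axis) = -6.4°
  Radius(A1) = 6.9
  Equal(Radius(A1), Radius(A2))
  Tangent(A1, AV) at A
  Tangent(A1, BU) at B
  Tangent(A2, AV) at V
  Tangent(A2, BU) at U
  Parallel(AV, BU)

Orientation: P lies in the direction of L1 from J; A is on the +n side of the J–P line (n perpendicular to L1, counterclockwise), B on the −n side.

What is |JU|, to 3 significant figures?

35.4

The slot axis is L1's direction at -6.4°, so u = (cos -6.4°, sin -6.4°) = (0.994, -0.111) and n = (−sin -6.4°, cos -6.4°) = (0.111, 0.994). J is at the origin and P lies 34.7 along u from J, so P = 34.7·u = (34.5, -3.87). Tangency of A1 to both parallel lines with radius 6.9 puts A and B at J ± 6.9·n: A = (0.769, 6.86), B = (-0.769, -6.86). Equal radii place V and U the same way about P: V = P + 6.9·n = (35.3, 2.99), U = P − 6.9·n = (33.7, -10.7). Then |JU| = |U − J| = 35.4.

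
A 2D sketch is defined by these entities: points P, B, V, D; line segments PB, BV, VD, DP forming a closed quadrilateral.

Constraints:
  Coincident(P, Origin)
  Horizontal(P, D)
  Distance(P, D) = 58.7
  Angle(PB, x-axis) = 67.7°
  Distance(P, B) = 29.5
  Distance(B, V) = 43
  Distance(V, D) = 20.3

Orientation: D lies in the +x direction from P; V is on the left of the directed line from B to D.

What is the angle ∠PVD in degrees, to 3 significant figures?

84.7°

Checks: |BV| = 43.00 ✓; |VD| = 20.30 ✓.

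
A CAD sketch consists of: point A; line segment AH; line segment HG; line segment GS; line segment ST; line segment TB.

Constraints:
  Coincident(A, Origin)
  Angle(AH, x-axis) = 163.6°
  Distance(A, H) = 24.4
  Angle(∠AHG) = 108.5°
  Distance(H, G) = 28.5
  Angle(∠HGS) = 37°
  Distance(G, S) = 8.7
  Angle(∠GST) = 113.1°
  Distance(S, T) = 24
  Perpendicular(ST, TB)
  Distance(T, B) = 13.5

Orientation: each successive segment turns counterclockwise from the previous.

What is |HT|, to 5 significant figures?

6.7692

∠HGS = 37.0° gives GS at 18.100° from the x-axis; with |GS| = 8.7, S = (-31.444, -13.782). ∠GST = 113.1° gives ST at 85.000° from the x-axis; with |ST| = 24.0, T = (-29.352, 10.126). Then |HT| = |T − H| = 6.7692.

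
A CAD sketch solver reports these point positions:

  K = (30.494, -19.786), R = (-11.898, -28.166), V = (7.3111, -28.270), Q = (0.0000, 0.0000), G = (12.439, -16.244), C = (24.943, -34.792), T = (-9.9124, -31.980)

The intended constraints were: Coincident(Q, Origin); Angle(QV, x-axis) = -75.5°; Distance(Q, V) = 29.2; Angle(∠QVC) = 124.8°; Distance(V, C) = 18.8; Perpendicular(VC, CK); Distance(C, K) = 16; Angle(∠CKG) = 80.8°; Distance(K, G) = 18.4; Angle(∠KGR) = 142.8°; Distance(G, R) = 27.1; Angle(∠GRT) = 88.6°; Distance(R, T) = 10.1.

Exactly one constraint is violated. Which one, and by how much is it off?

Distance(R, T) = 10.1 — off by 5.80.

Q = (0.00, 0.00) ✓; QV at -75.50° ✓; |QV| = 29.20 ✓; ∠QVC = 124.8° ✓; |VC| = 18.80 ✓; ∠(VC, CK) = 90.00° ✓; |CK| = 16.00 ✓; ∠CKG = 80.80° ✓; |KG| = 18.40 ✓; ∠KGR = 142.8° ✓; |GR| = 27.10 ✓; ∠GRT = 88.60° ✓; |RT| = 4.300 ✗.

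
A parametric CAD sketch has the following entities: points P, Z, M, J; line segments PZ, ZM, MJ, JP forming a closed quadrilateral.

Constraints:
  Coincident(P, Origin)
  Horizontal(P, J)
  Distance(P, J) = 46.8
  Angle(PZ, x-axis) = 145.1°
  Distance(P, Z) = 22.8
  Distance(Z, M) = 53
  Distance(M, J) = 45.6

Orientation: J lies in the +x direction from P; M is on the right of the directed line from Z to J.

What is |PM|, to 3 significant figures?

32.4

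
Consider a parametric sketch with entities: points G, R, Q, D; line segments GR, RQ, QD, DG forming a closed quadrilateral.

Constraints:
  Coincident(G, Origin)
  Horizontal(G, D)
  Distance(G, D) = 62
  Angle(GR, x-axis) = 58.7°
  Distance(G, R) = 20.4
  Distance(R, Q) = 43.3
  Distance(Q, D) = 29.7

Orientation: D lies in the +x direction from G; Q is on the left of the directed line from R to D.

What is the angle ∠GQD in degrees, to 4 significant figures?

80.37°

Checks: |RQ| = 43.30 ✓; |QD| = 29.70 ✓.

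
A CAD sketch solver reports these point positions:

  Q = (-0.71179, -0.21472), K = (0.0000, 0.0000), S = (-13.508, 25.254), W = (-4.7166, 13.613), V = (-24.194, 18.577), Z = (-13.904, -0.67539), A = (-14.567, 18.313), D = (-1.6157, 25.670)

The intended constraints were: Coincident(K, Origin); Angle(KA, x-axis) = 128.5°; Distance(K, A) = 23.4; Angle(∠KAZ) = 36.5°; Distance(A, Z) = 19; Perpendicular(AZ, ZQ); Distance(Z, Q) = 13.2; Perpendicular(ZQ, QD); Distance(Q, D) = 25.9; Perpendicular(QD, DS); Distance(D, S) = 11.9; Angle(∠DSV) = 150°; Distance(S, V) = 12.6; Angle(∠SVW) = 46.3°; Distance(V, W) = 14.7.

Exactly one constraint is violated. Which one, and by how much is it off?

Distance(V, W) = 14.7 — off by 5.40.

K = (0.00, 0.00) ✓; KA at 128.5° ✓; |KA| = 23.40 ✓; ∠KAZ = 36.50° ✓; |AZ| = 19.00 ✓; ∠(AZ, ZQ) = 90.00° ✓; |ZQ| = 13.20 ✓; ∠(ZQ, QD) = 90.00° ✓; |QD| = 25.90 ✓; ∠(QD, DS) = 90.00° ✓; |DS| = 11.90 ✓; ∠DSV = 150.0° ✓; |SV| = 12.60 ✓; ∠SVW = 46.30° ✓; |VW| = 20.10 ✗.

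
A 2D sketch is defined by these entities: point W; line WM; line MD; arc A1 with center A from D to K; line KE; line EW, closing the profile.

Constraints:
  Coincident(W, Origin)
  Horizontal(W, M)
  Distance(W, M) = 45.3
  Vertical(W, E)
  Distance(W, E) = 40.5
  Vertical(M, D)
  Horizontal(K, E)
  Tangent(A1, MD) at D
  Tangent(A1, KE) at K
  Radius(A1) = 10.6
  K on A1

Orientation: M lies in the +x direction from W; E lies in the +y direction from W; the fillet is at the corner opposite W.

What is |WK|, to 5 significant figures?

53.332

W is at the origin; WM is horizontal with |WM| = 45.3 and M on the +x side, so M = (45.300, 0.0000). W and E share the same x with |WE| = 40.5 and E on the +y side, so E = (0.0000, 40.500). The virtual corner opposite W is at (45.300, 40.500). A1 meets MD tangentially, so AD is at right angles to MD and the tangent condition forces AK to be normal to KE, with radius 10.6, so the center A sits 10.6 in from both sides at A = (34.700, 29.900). That places the tangent points at D = (45.300, 29.900) on MD and K = (34.700, 40.500) on KE. Then |WK| = |K − W| = 53.332.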